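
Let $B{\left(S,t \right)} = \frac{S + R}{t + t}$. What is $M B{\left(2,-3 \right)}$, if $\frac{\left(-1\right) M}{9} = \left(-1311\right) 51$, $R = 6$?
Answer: $-802332$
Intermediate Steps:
$M = 601749$ ($M = - 9 \left(\left(-1311\right) 51\right) = \left(-9\right) \left(-66861\right) = 601749$)
$B{\left(S,t \right)} = \frac{6 + S}{2 t}$ ($B{\left(S,t \right)} = \frac{S + 6}{t + t} = \frac{6 + S}{2 t}$)
$M B{\left(2,-3 \right)} = 601749 \frac{6 + 2}{2 \left(-3\right)} = 601749 \cdot \frac{1}{2} \left(- \frac{1}{3}\right) 8 = 601749 \left(- \frac{4}{3}\right) = -802332$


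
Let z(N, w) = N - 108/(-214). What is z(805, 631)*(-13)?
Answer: -1120457/107 ≈ -10472.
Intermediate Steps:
z(N, w) = 54/107 + N (z(N, w) = N - 108*(-1/214) = N + 54/107 = 54/107 + N)
z(805, 631)*(-13) = (54/107 + 805)*(-13) = (86189/107)*(-13) = -1120457/107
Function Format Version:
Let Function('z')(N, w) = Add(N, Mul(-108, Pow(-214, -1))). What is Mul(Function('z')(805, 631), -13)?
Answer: Rational(-1120457, 107) ≈ -10472.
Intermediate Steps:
Function('z')(N, w) = Add(Rational(54, 107), N) (Function('z')(N, w) = Add(N, Mul(-108, Rational(-1, 214))) = Add(N, Rational(54, 107)) = Add(Rational(54, 107), N))
Mul(Function('z')(805, 631), -13) = Mul(Add(Rational(54, 107), 805), -13) = Mul(Rational(86189, 107), -13) = Rational(-1120457, 107)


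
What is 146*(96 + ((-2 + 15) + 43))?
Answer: 22192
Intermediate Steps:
146*(96 + ((-2 + 15) + 43)) = 146*(96 + (13 + 43)) = 146*(96 + 56) = 146*152 = 22192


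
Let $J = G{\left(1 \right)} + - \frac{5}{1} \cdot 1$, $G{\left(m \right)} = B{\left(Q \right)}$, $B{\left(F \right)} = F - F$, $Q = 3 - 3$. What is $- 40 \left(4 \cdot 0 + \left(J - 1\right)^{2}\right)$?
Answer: $-1440$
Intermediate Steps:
$Q = 0$ ($Q = 3 - 3 = 0$)
$B{\left(F \right)} = 0$
$G{\left(m \right)} = 0$
$J = -5$ ($J = 0 + - \frac{5}{1} \cdot 1 = 0 + \left(-5\right) 1 \cdot 1 = 0 - 5 = -5$)
$- 40 \left(4 \cdot 0 + \left(J - 1\right)^{2}\right) = - 40 \left(4 \cdot 0 + \left(-5 - 1\right)^{2}\right) = - 40 \left(0 + \left(-6\right)^{2}\right) = - 40 \left(0 + 36\right) = \left(-40\right) 36 = -1440$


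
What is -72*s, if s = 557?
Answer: -40104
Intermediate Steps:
-72*s = -72*557 = -40104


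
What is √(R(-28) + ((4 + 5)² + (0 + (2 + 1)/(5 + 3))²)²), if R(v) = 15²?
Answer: 3*√3098761/64 ≈ 82.516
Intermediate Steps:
R(v) = 225
√(R(-28) + ((4 + 5)² + (0 + (2 + 1)/(5 + 3))²)²) = √(225 + ((4 + 5)² + (0 + (2 + 1)/(5 + 3))²)²) = √(225 + (9² + (0 + 3/8)²)²) = √(225 + (81 + (0 + 3*(⅛))²)²) = √(225 + (81 + (0 + 3/8)²)²) = √(225 + (81 + (3/8)²)²) = √(225 + (81 + 9/64)²) = √(225 + (5193/64)²) = √(225 + 26967249/4096) = √(27888849/4096) = 3*√3098761/64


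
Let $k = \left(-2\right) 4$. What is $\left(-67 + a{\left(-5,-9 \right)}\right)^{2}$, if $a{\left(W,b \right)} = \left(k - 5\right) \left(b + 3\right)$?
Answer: $121$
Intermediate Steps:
$k = -8$
$a{\left(W,b \right)} = -39 - 13 b$ ($a{\left(W,b \right)} = \left(-8 - 5\right) \left(b + 3\right) = - 13 \left(3 + b\right) = -39 - 13 b$)
$\left(-67 + a{\left(-5,-9 \right)}\right)^{2} = \left(-67 - -78\right)^{2} = \left(-67 + \left(-39 + 117\right)\right)^{2} = \left(-67 + 78\right)^{2} = 11^{2} = 121$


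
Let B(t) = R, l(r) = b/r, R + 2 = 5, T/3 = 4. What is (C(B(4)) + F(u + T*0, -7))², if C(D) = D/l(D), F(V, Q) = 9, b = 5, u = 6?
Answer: 2916/25 ≈ 116.64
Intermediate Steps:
T = 12 (T = 3*4 = 12)
R = 3 (R = -2 + 5 = 3)
l(r) = 5/r
B(t) = 3
C(D) = D²/5 (C(D) = D/((5/D)) = D*(D/5) = D²/5)
(C(B(4)) + F(u + T*0, -7))² = ((⅕)*3² + 9)² = ((⅕)*9 + 9)² = (9/5 + 9)² = (54/5)² = 2916/25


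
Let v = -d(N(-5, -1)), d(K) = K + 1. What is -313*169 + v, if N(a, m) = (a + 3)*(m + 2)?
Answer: -52896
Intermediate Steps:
N(a, m) = (2 + m)*(3 + a) (N(a, m) = (3 + a)*(2 + m) = (2 + m)*(3 + a))
d(K) = 1 + K
v = 1 (v = -(1 + (6 + 2*(-5) + 3*(-1) - 5*(-1))) = -(1 + (6 - 10 - 3 + 5)) = -(1 - 2) = -1*(-1) = 1)
-313*169 + v = -313*169 + 1 = -52897 + 1 = -52896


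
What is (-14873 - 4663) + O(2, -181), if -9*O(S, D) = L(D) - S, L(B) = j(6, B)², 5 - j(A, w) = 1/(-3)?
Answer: -1582654/81 ≈ -19539.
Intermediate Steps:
j(A, w) = 16/3 (j(A, w) = 5 - 1/(-3) = 5 - 1*(-⅓) = 5 + ⅓ = 16/3)
L(B) = 256/9 (L(B) = (16/3)² = 256/9)
O(S, D) = -256/81 + S/9 (O(S, D) = -(256/9 - S)/9 = -256/81 + S/9)
(-14873 - 4663) + O(2, -181) = (-14873 - 4663) + (-256/81 + (⅑)*2) = -19536 + (-256/81 + 2/9) = -19536 - 238/81 = -1582654/81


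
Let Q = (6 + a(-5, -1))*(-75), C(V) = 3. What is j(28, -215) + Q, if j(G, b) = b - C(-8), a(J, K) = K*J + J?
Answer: -668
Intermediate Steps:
a(J, K) = J + J*K (a(J, K) = J*K + J = J + J*K)
j(G, b) = -3 + b (j(G, b) = b - 1*3 = b - 3 = -3 + b)
Q = -450 (Q = (6 - 5*(1 - 1))*(-75) = (6 - 5*0)*(-75) = (6 + 0)*(-75) = 6*(-75) = -450)
j(28, -215) + Q = (-3 - 215) - 450 = -218 - 450 = -668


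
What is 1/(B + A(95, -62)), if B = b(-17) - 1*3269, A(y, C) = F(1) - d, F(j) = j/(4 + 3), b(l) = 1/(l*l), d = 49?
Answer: -2023/6712018 ≈ -0.00030140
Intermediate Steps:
b(l) = l⁻²
F(j) = j/7
A(y, C) = -342/7 (A(y, C) = (⅐)*1 - 1*49 = ⅐ - 49 = -342/7)
B = -944740/289 (B = (-17)⁻² - 1*3269 = 1/289 - 3269 = -944740/289 ≈ -3269.0)
1/(B + A(95, -62)) = 1/(-944740/289 - 342/7) = 1/(-6712018/2023) = -2023/6712018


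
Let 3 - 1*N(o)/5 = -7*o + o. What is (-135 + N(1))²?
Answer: 8100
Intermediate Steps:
N(o) = 15 + 30*o (N(o) = 15 - 5*(-7*o + o) = 15 - (-30)*o = 15 + 30*o)
(-135 + N(1))² = (-135 + (15 + 30*1))² = (-135 + (15 + 30))² = (-135 + 45)² = (-90)² = 8100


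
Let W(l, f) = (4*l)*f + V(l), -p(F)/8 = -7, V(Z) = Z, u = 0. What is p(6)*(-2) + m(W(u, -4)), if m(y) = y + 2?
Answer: -110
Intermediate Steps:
p(F) = 56 (p(F) = -8*(-7) = 56)
W(l, f) = l + 4*f*l (W(l, f) = (4*l)*f + l = 4*f*l + l = l + 4*f*l)
m(y) = 2 + y
p(6)*(-2) + m(W(u, -4)) = 56*(-2) + (2 + 0*(1 + 4*(-4))) = -112 + (2 + 0*(1 - 16)) = -112 + (2 + 0*(-15)) = -112 + (2 + 0) = -112 + 2 = -110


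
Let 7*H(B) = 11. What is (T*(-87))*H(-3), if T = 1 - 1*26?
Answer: 23925/7 ≈ 3417.9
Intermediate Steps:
H(B) = 11/7 (H(B) = (⅐)*11 = 11/7)
T = -25 (T = 1 - 26 = -25)
(T*(-87))*H(-3) = -25*(-87)*(11/7) = 2175*(11/7) = 23925/7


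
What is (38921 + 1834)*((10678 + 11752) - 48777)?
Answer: -1073771985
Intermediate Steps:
(38921 + 1834)*((10678 + 11752) - 48777) = 40755*(22430 - 48777) = 40755*(-26347) = -1073771985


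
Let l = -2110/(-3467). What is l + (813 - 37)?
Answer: 2692502/3467 ≈ 776.61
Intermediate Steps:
l = 2110/3467 (l = -2110*(-1/3467) = 2110/3467 ≈ 0.60859)
l + (813 - 37) = 2110/3467 + (813 - 37) = 2110/3467 + 776 = 2692502/3467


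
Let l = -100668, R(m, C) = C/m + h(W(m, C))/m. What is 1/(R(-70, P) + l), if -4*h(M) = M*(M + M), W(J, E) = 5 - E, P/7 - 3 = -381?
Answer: -140/7060427 ≈ -1.9829e-5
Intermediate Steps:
P = -2646 (P = 21 + 7*(-381) = 21 - 2667 = -2646)
h(M) = -M**2/2 (h(M) = -M*(M + M)/4 = -M*2*M/4 = -M**2/2)
R(m, C) = C/m - (5 - C)**2/(2*m) (R(m, C) = C/m + (-(5 - C)**2/2)/m = C/m - (5 - C)**2/(2*m))
1/(R(-70, P) + l) = 1/((-2646 - (-5 - 2646)**2/2)/(-70) - 100668) = 1/(-(-2646 - 1/2*(-2651)**2)/70 - 100668) = 1/(-(-2646 - 1/2*7027801)/70 - 100668) = 1/(-(-2646 - 7027801/2)/70 - 100668) = 1/(-1/70*(-7033093/2) - 100668) = 1/(7033093/140 - 100668) = 1/(-7060427/140) = -140/7060427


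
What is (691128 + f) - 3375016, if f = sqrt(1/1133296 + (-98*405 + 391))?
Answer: -2683888 + I*sqrt(3154628544196993)/283324 ≈ -2.6839e+6 + 198.24*I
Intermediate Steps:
f = I*sqrt(3154628544196993)/283324 (f = sqrt(1/1133296 + (-39690 + 391)) = sqrt(1/1133296 - 39299) = sqrt(-44537399503/1133296) = I*sqrt(3154628544196993)/283324 ≈ 198.24*I)
(691128 + f) - 3375016 = (691128 + I*sqrt(3154628544196993)/283324) - 3375016 = -2683888 + I*sqrt(3154628544196993)/283324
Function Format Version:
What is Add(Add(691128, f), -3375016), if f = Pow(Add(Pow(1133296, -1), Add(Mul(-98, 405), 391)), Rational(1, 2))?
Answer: Add(-2683888, Mul(Rational(1, 283324), I, Pow(3154628544196993, Rational(1, 2)))) ≈ Add(-2.6839e+6, Mul(198.24, I))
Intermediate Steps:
f = Mul(Rational(1, 283324), I, Pow(3154628544196993, Rational(1, 2))) (f = Pow(Add(Rational(1, 1133296), Add(-39690, 391)), Rational(1, 2)) = Pow(Add(Rational(1, 1133296), -39299), Rational(1, 2)) = Pow(Rational(-44537399503, 1133296), Rational(1, 2)) = Mul(Rational(1, 283324), I, Pow(3154628544196993, Rational(1, 2))) ≈ Mul(198.24, I))
Add(Add(691128, f), -3375016) = Add(Add(691128, Mul(Rational(1, 283324), I, Pow(3154628544196993, Rational(1, 2)))), -3375016) = Add(-2683888, Mul(Rational(1, 283324), I, Pow(3154628544196993, Rational(1, 2))))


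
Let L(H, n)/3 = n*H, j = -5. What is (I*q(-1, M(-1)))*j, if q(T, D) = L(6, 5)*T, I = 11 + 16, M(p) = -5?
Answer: 12150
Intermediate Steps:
I = 27
L(H, n) = 3*H*n (L(H, n) = 3*(n*H) = 3*(H*n) = 3*H*n)
q(T, D) = 90*T (q(T, D) = (3*6*5)*T = 90*T)
(I*q(-1, M(-1)))*j = (27*(90*(-1)))*(-5) = (27*(-90))*(-5) = -2430*(-5) = 12150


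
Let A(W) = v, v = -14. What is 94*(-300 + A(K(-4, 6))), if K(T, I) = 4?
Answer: -29516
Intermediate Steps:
A(W) = -14
94*(-300 + A(K(-4, 6))) = 94*(-300 - 14) = 94*(-314) = -29516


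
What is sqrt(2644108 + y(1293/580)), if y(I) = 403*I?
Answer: sqrt(222445039255)/290 ≈ 1626.3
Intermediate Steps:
sqrt(2644108 + y(1293/580)) = sqrt(2644108 + 403*(1293/580)) = sqrt(2644108 + 521079/580) = sqrt(1534103719/580) = sqrt(222445039255)/290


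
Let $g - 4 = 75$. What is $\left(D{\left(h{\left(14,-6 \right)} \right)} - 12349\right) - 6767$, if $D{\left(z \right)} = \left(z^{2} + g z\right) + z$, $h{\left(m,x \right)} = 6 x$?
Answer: $-20700$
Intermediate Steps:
$g = 79$ ($g = 4 + 75 = 79$)
$D{\left(z \right)} = z^{2} + 80 z$ ($D{\left(z \right)} = \left(z^{2} + 79 z\right) + z = z^{2} + 80 z$)
$\left(D{\left(h{\left(14,-6 \right)} \right)} - 12349\right) - 6767 = \left(6 \left(-6\right) \left(80 + 6 \left(-6\right)\right) - 12349\right) - 6767 = \left(- 36 \left(80 - 36\right) - 12349\right) - 6767 = \left(\left(-36\right) 44 - 12349\right) - 6767 = \left(-1584 - 12349\right) - 6767 = -13933 - 6767 = -20700$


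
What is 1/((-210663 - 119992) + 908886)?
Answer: 1/578231 ≈ 1.7294e-6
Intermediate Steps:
1/((-210663 - 119992) + 908886) = 1/(-330655 + 908886) = 1/578231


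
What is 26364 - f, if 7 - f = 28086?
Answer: 54443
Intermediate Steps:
f = -28079 (f = 7 - 1*28086 = 7 - 28086 = -28079)
26364 - f = 26364 - 1*(-28079) = 26364 + 28079 = 54443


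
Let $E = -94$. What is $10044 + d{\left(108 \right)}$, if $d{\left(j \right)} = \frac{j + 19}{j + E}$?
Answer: $\frac{140743}{14} \approx 10053.0$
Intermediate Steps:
$d{\left(j \right)} = \frac{19 + j}{-94 + j}$ ($d{\left(j \right)} = \frac{j + 19}{j - 94} = \frac{19 + j}{-94 + j}$)
$10044 + d{\left(108 \right)} = 10044 + \frac{19 + 108}{-94 + 108} = 10044 + \frac{1}{14} \cdot 127 = 10044 + \frac{127}{14} = \frac{140743}{14}$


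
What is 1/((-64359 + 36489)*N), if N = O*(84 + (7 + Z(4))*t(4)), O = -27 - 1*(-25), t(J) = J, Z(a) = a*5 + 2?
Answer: 1/11148000 ≈ 8.9702e-8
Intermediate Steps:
Z(a) = 2 + 5*a (Z(a) = 5*a + 2 = 2 + 5*a)
O = -2 (O = -27 + 25 = -2)
N = -400 (N = -2*(84 + (7 + (2 + 5*4))*4) = -2*(84 + (7 + (2 + 20))*4) = -2*(84 + (7 + 22)*4) = -2*(84 + 29*4) = -2*(84 + 116) = -2*200 = -400)
1/((-64359 + 36489)*N) = 1/((-64359 + 36489)*(-400)) = -1/400/(-27870) = -1/27870*(-1/400) = 1/11148000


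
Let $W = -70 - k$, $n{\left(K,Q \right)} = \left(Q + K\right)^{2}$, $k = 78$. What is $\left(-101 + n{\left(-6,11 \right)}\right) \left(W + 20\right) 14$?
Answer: $136192$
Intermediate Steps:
$n{\left(K,Q \right)} = \left(K + Q\right)^{2}$
$W = -148$ ($W = -70 - 78 = -148$)
$\left(-101 + n{\left(-6,11 \right)}\right) \left(W + 20\right) 14 = \left(-101 + \left(-6 + 11\right)^{2}\right) \left(-148 + 20\right) 14 = \left(-101 + 5^{2}\right) \left(-128\right) 14 = \left(-101 + 25\right) \left(-128\right) 14 = \left(-76\right) \left(-128\right) 14 = 9728 \cdot 14 = 136192$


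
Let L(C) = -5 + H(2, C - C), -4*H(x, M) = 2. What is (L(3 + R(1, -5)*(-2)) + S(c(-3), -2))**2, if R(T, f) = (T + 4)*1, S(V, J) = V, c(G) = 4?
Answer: 9/4 ≈ 2.2500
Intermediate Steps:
H(x, M) = -1/2 (H(x, M) = -1/4*2 = -1/2)
R(T, f) = 4 + T (R(T, f) = (4 + T)*1 = 4 + T)
L(C) = -11/2 (L(C) = -5 - 1/2 = -11/2)
(L(3 + R(1, -5)*(-2)) + S(c(-3), -2))**2 = (-11/2 + 4)**2 = (-3/2)**2 = 9/4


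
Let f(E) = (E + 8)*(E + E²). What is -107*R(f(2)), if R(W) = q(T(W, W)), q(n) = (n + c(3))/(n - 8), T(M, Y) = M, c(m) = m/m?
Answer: -6527/52 ≈ -125.52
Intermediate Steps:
c(m) = 1
f(E) = (8 + E)*(E + E²)
q(n) = (1 + n)/(-8 + n) (q(n) = (n + 1)/(n - 8) = (1 + n)/(-8 + n))
R(W) = (1 + W)/(-8 + W)
-107*R(f(2)) = -107*(1 + 2*(8 + 2² + 9*2))/(-8 + 2*(8 + 2² + 9*2)) = -107*(1 + 2*(8 + 4 + 18))/(-8 + 2*(8 + 4 + 18)) = -107*(1 + 2*30)/(-8 + 2*30) = -107*(1 + 60)/(-8 + 60) = -107*61/52 = -6527/52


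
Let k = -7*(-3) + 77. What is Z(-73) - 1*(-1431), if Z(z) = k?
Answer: 1529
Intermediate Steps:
k = 98 (k = 21 + 77 = 98)
Z(z) = 98
Z(-73) - 1*(-1431) = 98 - 1*(-1431) = 98 + 1431 = 1529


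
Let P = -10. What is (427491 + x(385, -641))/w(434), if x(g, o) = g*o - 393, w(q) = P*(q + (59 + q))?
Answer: -180313/9270 ≈ -19.451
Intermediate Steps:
w(q) = -590 - 20*q (w(q) = -10*(q + (59 + q)) = -10*(59 + 2*q) = -590 - 20*q)
x(g, o) = -393 + g*o
(427491 + x(385, -641))/w(434) = (427491 + (-393 + 385*(-641)))/(-590 - 20*434) = (427491 + (-393 - 246785))/(-590 - 8680) = (427491 - 247178)/(-9270) = 180313*(-1/9270) = -180313/9270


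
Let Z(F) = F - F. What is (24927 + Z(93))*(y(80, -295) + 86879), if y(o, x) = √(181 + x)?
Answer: 2165632833 + 24927*I*√114 ≈ 2.1656e+9 + 2.6615e+5*I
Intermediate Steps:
Z(F) = 0
(24927 + Z(93))*(y(80, -295) + 86879) = (24927 + 0)*(√(181 - 295) + 86879) = 24927*(√(-114) + 86879) = 24927*(I*√114 + 86879) = 24927*(86879 + I*√114) = 2165632833 + 24927*I*√114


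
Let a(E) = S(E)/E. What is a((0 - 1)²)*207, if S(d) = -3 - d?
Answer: -828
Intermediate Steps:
a(E) = (-3 - E)/E
a((0 - 1)²)*207 = ((-3 - (0 - 1)²)/((0 - 1)²))*207 = ((-3 - 1*(-1)²)/((-1)²))*207 = ((-3 - 1*1)/1)*207 = (1*(-3 - 1))*207 = (1*(-4))*207 = -4*207 = -828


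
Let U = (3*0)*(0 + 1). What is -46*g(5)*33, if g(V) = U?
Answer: 0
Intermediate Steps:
U = 0 (U = 0*1 = 0)
g(V) = 0
-46*g(5)*33 = -46*0*33 = 0*33 = 0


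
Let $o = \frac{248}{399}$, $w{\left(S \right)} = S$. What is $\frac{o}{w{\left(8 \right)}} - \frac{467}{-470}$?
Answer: $\frac{200903}{187530} \approx 1.0713$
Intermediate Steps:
$o = \frac{248}{399}$ ($o = 248 \cdot \frac{1}{399} = \frac{248}{399} \approx 0.62155$)
$\frac{o}{w{\left(8 \right)}} - \frac{467}{-470} = \frac{248}{399 \cdot 8} - \frac{467}{-470} = \frac{248}{399} \cdot \frac{1}{8} - - \frac{467}{470} = \frac{31}{399} + \frac{467}{470} = \frac{200903}{187530}$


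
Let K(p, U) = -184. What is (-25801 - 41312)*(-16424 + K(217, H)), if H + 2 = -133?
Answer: 1114612704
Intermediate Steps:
H = -135 (H = -2 - 133 = -135)
(-25801 - 41312)*(-16424 + K(217, H)) = (-25801 - 41312)*(-16424 - 184) = -67113*(-16608) = 1114612704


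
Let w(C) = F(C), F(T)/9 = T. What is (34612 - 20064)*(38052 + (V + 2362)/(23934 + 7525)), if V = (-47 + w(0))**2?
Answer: 17415155322572/31459 ≈ 5.5358e+8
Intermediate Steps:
F(T) = 9*T
w(C) = 9*C
V = 2209 (V = (-47 + 9*0)**2 = (-47 + 0)**2 = (-47)**2 = 2209)
(34612 - 20064)*(38052 + (V + 2362)/(23934 + 7525)) = (34612 - 20064)*(38052 + (2209 + 2362)/(23934 + 7525)) = 14548*(38052 + 4571/31459) = 14548*(1197082439/31459) = 17415155322572/31459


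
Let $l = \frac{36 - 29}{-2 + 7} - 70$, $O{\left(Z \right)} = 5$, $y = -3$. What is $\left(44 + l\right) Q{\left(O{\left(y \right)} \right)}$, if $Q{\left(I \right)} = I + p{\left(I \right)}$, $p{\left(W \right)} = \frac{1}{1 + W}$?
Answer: $- \frac{1271}{10} \approx -127.1$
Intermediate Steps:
$Q{\left(I \right)} = I + \frac{1}{1 + I}$
$l = - \frac{343}{5}$ ($l = \frac{7}{5} - 70 = - \frac{343}{5} \approx -68.6$)
$\left(44 + l\right) Q{\left(O{\left(y \right)} \right)} = \left(44 - \frac{343}{5}\right) \frac{1 + 5 \left(1 + 5\right)}{1 + 5} = - \frac{123 \frac{1 + 5 \cdot 6}{6}}{5} = - \frac{123 \frac{1 + 30}{6}}{5} = - \frac{123 \cdot \frac{1}{6} \cdot 31}{5} = \left(- \frac{123}{5}\right) \frac{31}{6} = - \frac{1271}{10}$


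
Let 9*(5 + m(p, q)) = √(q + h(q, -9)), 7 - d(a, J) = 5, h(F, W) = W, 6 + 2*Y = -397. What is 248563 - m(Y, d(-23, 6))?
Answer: 248568 - I*√7/9 ≈ 2.4857e+5 - 0.29397*I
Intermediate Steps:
Y = -403/2 (Y = -3 + (½)*(-397) = -3 - 397/2 = -403/2 ≈ -201.50)
d(a, J) = 2 (d(a, J) = 7 - 1*5 = 7 - 5 = 2)
m(p, q) = -5 + √(-9 + q)/9 (m(p, q) = -5 + √(q - 9)/9 = -5 + √(-9 + q)/9)
248563 - m(Y, d(-23, 6)) = 248563 - (-5 + √(-9 + 2)/9) = 248563 - (-5 + √(-7)/9) = 248563 - (-5 + (I*√7)/9) = 248563 - (-5 + I*√7/9) = 248563 + (5 - I*√7/9) = 248568 - I*√7/9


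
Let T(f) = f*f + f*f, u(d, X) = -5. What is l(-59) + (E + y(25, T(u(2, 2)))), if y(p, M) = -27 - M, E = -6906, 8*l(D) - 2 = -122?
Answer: -6998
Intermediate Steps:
l(D) = -15 (l(D) = 1/4 + (1/8)*(-122) = 1/4 - 61/4 = -15)
T(f) = 2*f**2 (T(f) = f**2 + f**2 = 2*f**2)
l(-59) + (E + y(25, T(u(2, 2)))) = -15 + (-6906 + (-27 - 2*(-5)**2)) = -15 + (-6906 + (-27 - 2*25)) = -15 + (-6906 + (-27 - 1*50)) = -15 + (-6906 + (-27 - 50)) = -15 + (-6906 - 77) = -15 - 6983 = -6998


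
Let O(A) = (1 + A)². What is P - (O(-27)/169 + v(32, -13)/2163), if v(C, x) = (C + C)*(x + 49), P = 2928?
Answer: 2107436/721 ≈ 2922.9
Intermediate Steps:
v(C, x) = 2*C*(49 + x) (v(C, x) = (2*C)*(49 + x) = 2*C*(49 + x))
P - (O(-27)/169 + v(32, -13)/2163) = 2928 - ((1 - 27)²/169 + (2*32*(49 - 13))/2163) = 2928 - ((-26)²*(1/169) + (2*32*36)*(1/2163)) = 2928 - (676*(1/169) + 2304*(1/2163)) = 2928 - (4 + 768/721) = 2928 - 1*3652/721 = 2928 - 3652/721 = 2107436/721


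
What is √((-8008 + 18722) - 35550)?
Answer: 2*I*√6209 ≈ 157.59*I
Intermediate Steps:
√((-8008 + 18722) - 35550) = √(10714 - 35550) = √(-24836) = 2*I*√6209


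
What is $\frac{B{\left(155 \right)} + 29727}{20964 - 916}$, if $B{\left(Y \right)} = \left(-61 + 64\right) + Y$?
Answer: $\frac{29885}{20048} \approx 1.4907$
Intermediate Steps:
$B{\left(Y \right)} = 3 + Y$
$\frac{B{\left(155 \right)} + 29727}{20964 - 916} = \frac{\left(3 + 155\right) + 29727}{20964 - 916} = \frac{158 + 29727}{20048} = 29885 \cdot \frac{1}{20048} = \frac{29885}{20048}$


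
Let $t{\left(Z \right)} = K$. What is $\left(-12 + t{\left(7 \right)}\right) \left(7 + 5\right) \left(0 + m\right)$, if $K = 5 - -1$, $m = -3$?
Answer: $216$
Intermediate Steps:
$K = 6$ ($K = 5 + 1 = 6$)
$t{\left(Z \right)} = 6$
$\left(-12 + t{\left(7 \right)}\right) \left(7 + 5\right) \left(0 + m\right) = \left(-12 + 6\right) \left(7 + 5\right) \left(0 - 3\right) = - 6 \cdot 12 \left(-3\right) = \left(-6\right) \left(-36\right) = 216$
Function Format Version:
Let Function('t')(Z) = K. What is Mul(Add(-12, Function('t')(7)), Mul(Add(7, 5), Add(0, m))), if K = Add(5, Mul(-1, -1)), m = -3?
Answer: 216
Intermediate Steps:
K = 6 (K = Add(5, 1) = 6)
Function('t')(Z) = 6
Mul(Add(-12, Function('t')(7)), Mul(Add(7, 5), Add(0, m))) = Mul(Add(-12, 6), Mul(Add(7, 5), Add(0, -3))) = Mul(-6, Mul(12, -3)) = Mul(-6, -36) = 216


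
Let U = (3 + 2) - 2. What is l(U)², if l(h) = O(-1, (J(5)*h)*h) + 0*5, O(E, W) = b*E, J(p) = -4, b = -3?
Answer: 9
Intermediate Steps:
O(E, W) = -3*E
U = 3 (U = 5 - 2 = 3)
l(h) = 3 (l(h) = -3*(-1) + 0*5 = 3 + 0 = 3)
l(U)² = 3² = 9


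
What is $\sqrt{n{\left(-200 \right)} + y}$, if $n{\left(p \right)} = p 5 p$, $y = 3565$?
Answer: $\sqrt{203565} \approx 451.18$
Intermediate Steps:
$n{\left(p \right)} = 5 p^{2}$ ($n{\left(p \right)} = 5 p p = 5 p^{2}$)
$\sqrt{n{\left(-200 \right)} + y} = \sqrt{5 \left(-200\right)^{2} + 3565} = \sqrt{5 \cdot 40000 + 3565} = \sqrt{200000 + 3565} = \sqrt{203565}$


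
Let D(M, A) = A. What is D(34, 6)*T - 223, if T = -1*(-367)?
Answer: 1979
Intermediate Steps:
T = 367
D(34, 6)*T - 223 = 6*367 - 223 = 2202 - 223 = 1979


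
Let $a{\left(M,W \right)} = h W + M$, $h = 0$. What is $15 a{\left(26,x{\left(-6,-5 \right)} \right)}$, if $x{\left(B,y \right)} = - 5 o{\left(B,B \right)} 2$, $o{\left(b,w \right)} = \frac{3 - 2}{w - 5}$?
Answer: $390$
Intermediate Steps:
$o{\left(b,w \right)} = \frac{1}{-5 + w}$ ($o{\left(b,w \right)} = 1 \frac{1}{-5 + w} = \frac{1}{-5 + w}$)
$x{\left(B,y \right)} = - \frac{10}{-5 + B}$ ($x{\left(B,y \right)} = - \frac{5}{-5 + B} 2 = - \frac{10}{-5 + B}$)
$a{\left(M,W \right)} = M$ ($a{\left(M,W \right)} = 0 W + M = 0 + M = M$)
$15 a{\left(26,x{\left(-6,-5 \right)} \right)} = 15 \cdot 26 = 390$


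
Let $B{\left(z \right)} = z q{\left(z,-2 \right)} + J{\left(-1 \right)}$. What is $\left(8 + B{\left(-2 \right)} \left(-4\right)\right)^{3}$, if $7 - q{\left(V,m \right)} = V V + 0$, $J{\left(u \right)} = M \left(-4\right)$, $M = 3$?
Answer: $512000$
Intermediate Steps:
$J{\left(u \right)} = -12$ ($J{\left(u \right)} = 3 \left(-4\right) = -12$)
$q{\left(V,m \right)} = 7 - V^{2}$ ($q{\left(V,m \right)} = 7 - \left(V V + 0\right) = 7 - \left(V^{2} + 0\right) = 7 - V^{2}$)
$B{\left(z \right)} = -12 + z \left(7 - z^{2}\right)$ ($B{\left(z \right)} = z \left(7 - z^{2}\right) - 12 = -12 + z \left(7 - z^{2}\right)$)
$\left(8 + B{\left(-2 \right)} \left(-4\right)\right)^{3} = \left(8 + \left(-12 - \left(-2\right)^{3} + 7 \left(-2\right)\right) \left(-4\right)\right)^{3} = \left(8 + \left(-12 - -8 - 14\right) \left(-4\right)\right)^{3} = \left(8 + \left(-12 + 8 - 14\right) \left(-4\right)\right)^{3} = \left(8 - -72\right)^{3} = \left(8 + 72\right)^{3} = 80^{3} = 512000$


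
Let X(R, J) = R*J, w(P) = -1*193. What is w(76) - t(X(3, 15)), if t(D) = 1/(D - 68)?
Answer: -4438/23 ≈ -192.96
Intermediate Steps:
w(P) = -193
X(R, J) = J*R
t(D) = 1/(-68 + D)
w(76) - t(X(3, 15)) = -193 - 1/(-68 + 15*3) = -193 - 1/(-68 + 45) = -193 - 1/(-23) = -193 - 1*(-1/23) = -193 + 1/23 = -4438/23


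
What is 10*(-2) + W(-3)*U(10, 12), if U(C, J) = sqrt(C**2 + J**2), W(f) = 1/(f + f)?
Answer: -20 - sqrt(61)/3 ≈ -22.603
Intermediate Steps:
W(f) = 1/(2*f)
10*(-2) + W(-3)*U(10, 12) = 10*(-2) + ((1/2)/(-3))*sqrt(10**2 + 12**2) = -20 + ((1/2)*(-1/3))*sqrt(100 + 144) = -20 - sqrt(61)/3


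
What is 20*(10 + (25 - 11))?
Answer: 480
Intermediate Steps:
20*(10 + (25 - 11)) = 20*(10 + 14) = 20*24 = 480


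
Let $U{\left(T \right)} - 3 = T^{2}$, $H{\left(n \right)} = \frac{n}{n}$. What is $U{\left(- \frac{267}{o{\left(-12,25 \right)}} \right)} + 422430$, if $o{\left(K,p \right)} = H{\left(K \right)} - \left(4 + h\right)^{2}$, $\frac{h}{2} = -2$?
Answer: $493722$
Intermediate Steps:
$h = -4$ ($h = 2 \left(-2\right) = -4$)
$H{\left(n \right)} = 1$
$o{\left(K,p \right)} = 1$ ($o{\left(K,p \right)} = 1 - \left(4 - 4\right)^{2} = 1 - 0^{2} = 1 - 0 = 1 + 0 = 1$)
$U{\left(T \right)} = 3 + T^{2}$
$U{\left(- \frac{267}{o{\left(-12,25 \right)}} \right)} + 422430 = \left(3 + \left(- \frac{267}{1}\right)^{2}\right) + 422430 = \left(3 + \left(\left(-267\right) 1\right)^{2}\right) + 422430 = \left(3 + \left(-267\right)^{2}\right) + 422430 = \left(3 + 71289\right) + 422430 = 71292 + 422430 = 493722$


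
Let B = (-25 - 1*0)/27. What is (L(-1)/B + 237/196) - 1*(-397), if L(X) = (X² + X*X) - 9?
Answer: 1988269/4900 ≈ 405.77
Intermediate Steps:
B = -25/27 (B = (-25 + 0)*(1/27) = -25*1/27 = -25/27 ≈ -0.92593)
L(X) = -9 + 2*X² (L(X) = (X² + X²) - 9 = 2*X² - 9 = -9 + 2*X²)
(L(-1)/B + 237/196) - 1*(-397) = ((-9 + 2*(-1)²)/(-25/27) + 237/196) - 1*(-397) = ((-9 + 2*1)*(-27/25) + 237*(1/196)) + 397 = ((-9 + 2)*(-27/25) + 237/196) + 397 = (-7*(-27/25) + 237/196) + 397 = (189/25 + 237/196) + 397 = 42969/4900 + 397 = 1988269/4900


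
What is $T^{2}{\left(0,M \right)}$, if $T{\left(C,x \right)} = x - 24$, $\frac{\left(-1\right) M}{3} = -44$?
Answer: $11664$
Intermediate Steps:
$M = 132$ ($M = \left(-3\right) \left(-44\right) = 132$)
$T{\left(C,x \right)} = -24 + x$
$T^{2}{\left(0,M \right)} = \left(-24 + 132\right)^{2} = 108^{2} = 11664$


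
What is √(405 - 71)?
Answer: √334 ≈ 18.276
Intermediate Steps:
√(405 - 71) = √334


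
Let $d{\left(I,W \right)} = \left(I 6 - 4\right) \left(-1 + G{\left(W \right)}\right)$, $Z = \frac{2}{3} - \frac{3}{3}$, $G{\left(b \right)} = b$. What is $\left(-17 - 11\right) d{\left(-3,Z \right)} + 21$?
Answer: $- \frac{2401}{3} \approx -800.33$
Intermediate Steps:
$Z = - \frac{1}{3}$ ($Z = 2 \cdot \frac{1}{3} - 1 = \frac{2}{3} - 1 = - \frac{1}{3} \approx -0.33333$)
$d{\left(I,W \right)} = \left(-1 + W\right) \left(-4 + 6 I\right)$ ($d{\left(I,W \right)} = \left(I 6 - 4\right) \left(-1 + W\right) = \left(6 I - 4\right) \left(-1 + W\right) = \left(-4 + 6 I\right) \left(-1 + W\right) = \left(-1 + W\right) \left(-4 + 6 I\right)$)
$\left(-17 - 11\right) d{\left(-3,Z \right)} + 21 = \left(-17 - 11\right) \left(4 - -18 - - \frac{4}{3} + 6 \left(-3\right) \left(- \frac{1}{3}\right)\right) + 21 = \left(-17 - 11\right) \left(4 + 18 + \frac{4}{3} + 6\right) + 21 = \left(-28\right) \frac{88}{3} + 21 = - \frac{2464}{3} + 21 = - \frac{2401}{3}$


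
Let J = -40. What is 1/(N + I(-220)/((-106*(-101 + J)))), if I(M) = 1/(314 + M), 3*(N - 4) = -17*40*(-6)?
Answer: 1404924/1916316337 ≈ 0.00073314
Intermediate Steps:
N = 1364 (N = 4 + (-17*40*(-6))/3 = 4 + (-680*(-6))/3 = 4 + (⅓)*4080 = 4 + 1360 = 1364)
1/(N + I(-220)/((-106*(-101 + J)))) = 1/(1364 + 1/((314 - 220)*((-106*(-101 - 40))))) = 1/(1364 + 1/(94*((-106*(-141))))) = 1/(1364 + 1/(94*((-1*(-14946))))) = 1/(1364 + (1/94)/14946) = 1/(1364 + (1/94)*(1/14946)) = 1/(1364 + 1/1404924) = 1/(1916316337/1404924) = 1404924/1916316337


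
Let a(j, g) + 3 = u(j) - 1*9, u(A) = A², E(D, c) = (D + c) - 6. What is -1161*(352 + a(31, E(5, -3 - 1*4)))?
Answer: -1510461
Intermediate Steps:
E(D, c) = -6 + D + c
a(j, g) = -12 + j² (a(j, g) = -3 + (j² - 1*9) = -3 + (j² - 9) = -3 + (-9 + j²) = -12 + j²)
-1161*(352 + a(31, E(5, -3 - 1*4))) = -1161*(352 + (-12 + 31²)) = -1161*(352 + (-12 + 961)) = -1161*(352 + 949) = -1161*1301 = -1510461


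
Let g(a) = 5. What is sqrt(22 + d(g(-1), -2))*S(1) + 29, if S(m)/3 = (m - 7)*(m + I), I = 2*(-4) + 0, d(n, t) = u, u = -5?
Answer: 29 + 126*sqrt(17) ≈ 548.51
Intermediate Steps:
d(n, t) = -5
I = -8 (I = -8 + 0 = -8)
S(m) = 3*(-8 + m)*(-7 + m) (S(m) = 3*((m - 7)*(m - 8)) = 3*((-7 + m)*(-8 + m)) = 3*((-8 + m)*(-7 + m)) = 3*(-8 + m)*(-7 + m))
sqrt(22 + d(g(-1), -2))*S(1) + 29 = sqrt(22 - 5)*(168 - 45*1 + 3*1**2) + 29 = sqrt(17)*(168 - 45 + 3*1) + 29 = sqrt(17)*(168 - 45 + 3) + 29 = sqrt(17)*126 + 29 = 126*sqrt(17) + 29 = 29 + 126*sqrt(17)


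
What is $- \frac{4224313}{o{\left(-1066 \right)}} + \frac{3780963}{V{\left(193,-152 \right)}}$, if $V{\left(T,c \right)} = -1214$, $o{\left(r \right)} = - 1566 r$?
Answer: $- \frac{3158450792905}{1013299092} \approx -3117.0$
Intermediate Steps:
$- \frac{4224313}{o{\left(-1066 \right)}} + \frac{3780963}{V{\left(193,-152 \right)}} = - \frac{4224313}{\left(-1566\right) \left(-1066\right)} + \frac{3780963}{-1214} = - \frac{4224313}{1669356} + 3780963 \left(- \frac{1}{1214}\right) = \left(-4224313\right) \frac{1}{1669356} - \frac{3780963}{1214} = - \frac{4224313}{1669356} - \frac{3780963}{1214} = - \frac{3158450792905}{1013299092}$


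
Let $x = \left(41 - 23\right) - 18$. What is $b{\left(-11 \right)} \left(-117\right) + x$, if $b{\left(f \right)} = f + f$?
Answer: $2574$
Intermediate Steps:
$x = 0$ ($x = 18 - 18 = 0$)
$b{\left(f \right)} = 2 f$
$b{\left(-11 \right)} \left(-117\right) + x = 2 \left(-11\right) \left(-117\right) + 0 = \left(-22\right) \left(-117\right) + 0 = 2574 + 0 = 2574$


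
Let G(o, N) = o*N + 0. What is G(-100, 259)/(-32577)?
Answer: 25900/32577 ≈ 0.79504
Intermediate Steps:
G(o, N) = N*o (G(o, N) = N*o + 0 = N*o)
G(-100, 259)/(-32577) = (259*(-100))/(-32577) = -25900*(-1/32577) = 25900/32577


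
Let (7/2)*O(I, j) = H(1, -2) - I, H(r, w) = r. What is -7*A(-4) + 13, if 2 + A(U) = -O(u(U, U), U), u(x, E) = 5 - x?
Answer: 11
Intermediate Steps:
O(I, j) = 2/7 - 2*I/7 (O(I, j) = 2*(1 - I)/7 = 2/7 - 2*I/7)
A(U) = -6/7 - 2*U/7 (A(U) = -2 - (2/7 - 2*(5 - U)/7) = -2 - (2/7 + (-10/7 + 2*U/7)) = -2 - (-8/7 + 2*U/7) = -2 + (8/7 - 2*U/7) = -6/7 - 2*U/7)
-7*A(-4) + 13 = -7*(-6/7 - 2/7*(-4)) + 13 = -7*(-6/7 + 8/7) + 13 = -7*2/7 + 13 = -2 + 13 = 11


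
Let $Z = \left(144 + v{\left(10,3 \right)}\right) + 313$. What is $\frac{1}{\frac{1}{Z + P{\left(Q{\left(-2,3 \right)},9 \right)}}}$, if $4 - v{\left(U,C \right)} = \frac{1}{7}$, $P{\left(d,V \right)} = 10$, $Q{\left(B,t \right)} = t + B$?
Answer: $\frac{3296}{7} \approx 470.86$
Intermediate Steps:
$Q{\left(B,t \right)} = B + t$
$v{\left(U,C \right)} = \frac{27}{7}$ ($v{\left(U,C \right)} = 4 - \frac{1}{7} = \frac{27}{7}$)
$Z = \frac{3226}{7}$ ($Z = \left(144 + \frac{27}{7}\right) + 313 = \frac{1035}{7} + 313 = \frac{3226}{7} \approx 460.86$)
$\frac{1}{\frac{1}{Z + P{\left(Q{\left(-2,3 \right)},9 \right)}}} = \frac{1}{\frac{1}{\frac{3226}{7} + 10}} = \frac{1}{\frac{1}{\frac{3296}{7}}} = \frac{1}{\frac{7}{3296}} = \frac{3296}{7}$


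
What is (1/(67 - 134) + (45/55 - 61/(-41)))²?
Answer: 4792654441/913067089 ≈ 5.2490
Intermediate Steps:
(1/(67 - 134) + (45/55 - 61/(-41)))² = (1/(-67) + (45*(1/55) - 61*(-1/41)))² = (-1/67 + (9/11 + 61/41))² = (-1/67 + 1040/451)² = (69229/30217)² = 4792654441/913067089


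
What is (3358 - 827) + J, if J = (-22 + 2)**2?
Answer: 2931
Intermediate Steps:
J = 400 (J = (-20)**2 = 400)
(3358 - 827) + J = (3358 - 827) + 400 = 2531 + 400 = 2931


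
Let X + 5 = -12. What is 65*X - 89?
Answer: -1194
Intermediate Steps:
X = -17 (X = -5 - 12 = -17)
65*X - 89 = 65*(-17) - 89 = -1105 - 89 = -1194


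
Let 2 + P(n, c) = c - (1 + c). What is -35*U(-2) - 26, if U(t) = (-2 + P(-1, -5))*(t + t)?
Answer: -726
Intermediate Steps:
P(n, c) = -3 (P(n, c) = -2 + (c - (1 + c)) = -2 + (c + (-1 - c)) = -2 - 1 = -3)
U(t) = -10*t (U(t) = (-2 - 3)*(t + t) = -10*t)
-35*U(-2) - 26 = -(-350)*(-2) - 26 = -35*20 - 26 = -700 - 26 = -726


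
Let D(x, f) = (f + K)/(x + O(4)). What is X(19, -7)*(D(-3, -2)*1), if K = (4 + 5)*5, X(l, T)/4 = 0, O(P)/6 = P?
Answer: 0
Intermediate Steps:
O(P) = 6*P
X(l, T) = 0 (X(l, T) = 4*0 = 0)
K = 45 (K = 9*5 = 45)
D(x, f) = (45 + f)/(24 + x) (D(x, f) = (f + 45)/(x + 6*4) = (45 + f)/(x + 24) = (45 + f)/(24 + x))
X(19, -7)*(D(-3, -2)*1) = 0*(((45 - 2)/(24 - 3))*1) = 0*((43/21)*1) = 0*(43/21) = 0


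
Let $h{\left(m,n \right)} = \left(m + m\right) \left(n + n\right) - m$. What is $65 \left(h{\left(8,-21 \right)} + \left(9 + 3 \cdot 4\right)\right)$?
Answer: $-42835$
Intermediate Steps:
$h{\left(m,n \right)} = - m + 4 m n$ ($h{\left(m,n \right)} = 2 m 2 n - m = 4 m n - m = - m + 4 m n$)
$65 \left(h{\left(8,-21 \right)} + \left(9 + 3 \cdot 4\right)\right) = 65 \left(8 \left(-1 + 4 \left(-21\right)\right) + \left(9 + 3 \cdot 4\right)\right) = 65 \left(8 \left(-1 - 84\right) + \left(9 + 12\right)\right) = 65 \left(8 \left(-85\right) + 21\right) = 65 \left(-680 + 21\right) = 65 \left(-659\right) = -42835$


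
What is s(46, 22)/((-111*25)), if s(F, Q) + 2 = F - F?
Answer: 2/2775 ≈ 0.00072072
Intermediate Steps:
s(F, Q) = -2 (s(F, Q) = -2 + (F - F) = -2 + 0 = -2)
s(46, 22)/((-111*25)) = -2/((-111*25)) = -2/(-2775) = -2*(-1/2775) = 2/2775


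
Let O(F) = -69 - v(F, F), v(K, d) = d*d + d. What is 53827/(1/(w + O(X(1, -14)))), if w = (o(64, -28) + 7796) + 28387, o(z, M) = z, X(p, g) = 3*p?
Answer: 1946707282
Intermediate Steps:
w = 36247 (w = (64 + 7796) + 28387 = 7860 + 28387 = 36247)
v(K, d) = d + d² (v(K, d) = d² + d = d + d²)
O(F) = -69 - F*(1 + F)
53827/(1/(w + O(X(1, -14)))) = 53827/(1/(36247 + (-69 - 3*1*(1 + 3*1)))) = 53827/(1/(36247 + (-69 - 1*3*(1 + 3)))) = 53827/(1/(36247 + (-69 - 1*3*4))) = 53827/(1/(36247 + (-69 - 12))) = 53827/(1/(36247 - 81)) = 53827/(1/36166) = 53827*36166 = 1946707282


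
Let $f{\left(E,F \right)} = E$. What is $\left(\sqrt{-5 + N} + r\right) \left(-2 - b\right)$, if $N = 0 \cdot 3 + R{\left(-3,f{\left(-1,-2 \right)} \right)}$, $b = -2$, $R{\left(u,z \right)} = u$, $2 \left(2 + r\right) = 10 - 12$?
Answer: $0$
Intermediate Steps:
$r = -3$ ($r = -2 + \frac{10 - 12}{2} = -2 + \frac{1}{2} \left(-2\right) = -2 - 1 = -3$)
$N = -3$ ($N = 0 \cdot 3 - 3 = 0 - 3 = -3$)
$\left(\sqrt{-5 + N} + r\right) \left(-2 - b\right) = \left(\sqrt{-5 - 3} - 3\right) \left(-2 - -2\right) = \left(\sqrt{-8} - 3\right) \left(-2 + 2\right) = \left(2 i \sqrt{2} - 3\right) 0 = \left(-3 + 2 i \sqrt{2}\right) 0 = 0$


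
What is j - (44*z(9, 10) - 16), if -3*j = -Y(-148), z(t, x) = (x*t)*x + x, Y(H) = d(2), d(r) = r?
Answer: -120070/3 ≈ -40023.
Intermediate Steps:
Y(H) = 2
z(t, x) = x + t*x² (z(t, x) = (t*x)*x + x = t*x² + x = x + t*x²)
j = ⅔ (j = -(-1)*2/3 = -⅓*(-2) = ⅔ ≈ 0.66667)
j - (44*z(9, 10) - 16) = ⅔ - (44*(10*(1 + 9*10)) - 16) = ⅔ - (44*(10*(1 + 90)) - 16) = ⅔ - (44*(10*91) - 16) = ⅔ - (44*910 - 16) = ⅔ - (40040 - 16) = ⅔ - 1*40024 = ⅔ - 40024 = -120070/3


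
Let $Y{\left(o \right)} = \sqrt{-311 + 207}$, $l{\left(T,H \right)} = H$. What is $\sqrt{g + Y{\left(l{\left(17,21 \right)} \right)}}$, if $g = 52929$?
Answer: $\sqrt{52929 + 2 i \sqrt{26}} \approx 230.06 + 0.022 i$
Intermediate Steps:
$Y{\left(o \right)} = 2 i \sqrt{26}$ ($Y{\left(o \right)} = \sqrt{-104} = 2 i \sqrt{26}$)
$\sqrt{g + Y{\left(l{\left(17,21 \right)} \right)}} = \sqrt{52929 + 2 i \sqrt{26}}$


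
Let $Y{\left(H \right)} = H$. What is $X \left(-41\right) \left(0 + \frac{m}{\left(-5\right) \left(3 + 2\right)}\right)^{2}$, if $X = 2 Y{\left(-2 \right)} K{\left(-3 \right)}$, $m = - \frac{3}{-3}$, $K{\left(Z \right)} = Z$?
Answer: $- \frac{492}{625} \approx -0.7872$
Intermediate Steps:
$m = 1$ ($m = \left(-3\right) \left(- \frac{1}{3}\right) = 1$)
$X = 12$ ($X = 2 \left(-2\right) \left(-3\right) = \left(-4\right) \left(-3\right) = 12$)
$X \left(-41\right) \left(0 + \frac{m}{\left(-5\right) \left(3 + 2\right)}\right)^{2} = 12 \left(-41\right) \left(0 + 1 \frac{1}{\left(-5\right) \left(3 + 2\right)}\right)^{2} = - 492 \left(0 + 1 \frac{1}{\left(-5\right) 5}\right)^{2} = - 492 \left(0 + 1 \frac{1}{-25}\right)^{2} = - 492 \left(0 + 1 \left(- \frac{1}{25}\right)\right)^{2} = - 492 \left(0 - \frac{1}{25}\right)^{2} = - 492 \left(- \frac{1}{25}\right)^{2} = \left(-492\right) \frac{1}{625} = - \frac{492}{625}$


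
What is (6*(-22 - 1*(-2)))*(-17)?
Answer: 2040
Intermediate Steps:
(6*(-22 - 1*(-2)))*(-17) = (6*(-22 + 2))*(-17) = (6*(-20))*(-17) = -120*(-17) = 2040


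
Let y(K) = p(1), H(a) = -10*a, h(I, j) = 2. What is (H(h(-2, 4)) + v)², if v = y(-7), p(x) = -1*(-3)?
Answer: 289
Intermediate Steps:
p(x) = 3
y(K) = 3
v = 3
(H(h(-2, 4)) + v)² = (-10*2 + 3)² = (-20 + 3)² = (-17)² = 289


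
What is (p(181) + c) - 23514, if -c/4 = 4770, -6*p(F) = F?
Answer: -255745/6 ≈ -42624.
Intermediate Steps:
p(F) = -F/6
c = -19080 (c = -4*4770 = -19080)
(p(181) + c) - 23514 = (-⅙*181 - 19080) - 23514 = (-181/6 - 19080) - 23514 = -114661/6 - 23514 = -255745/6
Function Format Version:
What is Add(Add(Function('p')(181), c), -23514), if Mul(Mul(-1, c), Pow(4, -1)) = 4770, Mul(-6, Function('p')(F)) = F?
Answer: Rational(-255745, 6) ≈ -42624.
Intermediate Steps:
Function('p')(F) = Mul(Rational(-1, 6), F)
c = -19080 (c = Mul(-4, 4770) = -19080)
Add(Add(Function('p')(181), c), -23514) = Add(Add(Mul(Rational(-1, 6), 181), -19080), -23514) = Add(Add(Rational(-181, 6), -19080), -23514) = Add(Rational(-114661, 6), -23514) = Rational(-255745, 6)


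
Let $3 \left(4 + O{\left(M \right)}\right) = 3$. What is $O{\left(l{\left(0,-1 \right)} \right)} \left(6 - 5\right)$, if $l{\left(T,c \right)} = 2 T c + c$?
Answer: $-3$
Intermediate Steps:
$l{\left(T,c \right)} = c + 2 T c$ ($l{\left(T,c \right)} = 2 T c + c = c + 2 T c$)
$O{\left(M \right)} = -3$ ($O{\left(M \right)} = -4 + \frac{1}{3} \cdot 3 = -4 + 1 = -3$)
$O{\left(l{\left(0,-1 \right)} \right)} \left(6 - 5\right) = - 3 \left(6 - 5\right) = \left(-3\right) 1 = -3$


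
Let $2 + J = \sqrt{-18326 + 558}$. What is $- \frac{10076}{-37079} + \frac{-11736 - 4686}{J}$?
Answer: $\frac{116407779}{54913999} + \frac{2737 i \sqrt{4442}}{1481} \approx 2.1198 + 123.17 i$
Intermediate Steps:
$J = -2 + 2 i \sqrt{4442}$ ($J = -2 + \sqrt{-18326 + 558} = -2 + \sqrt{-17768} = -2 + 2 i \sqrt{4442} \approx -2.0 + 133.3 i$)
$- \frac{10076}{-37079} + \frac{-11736 - 4686}{J} = - \frac{10076}{-37079} + \frac{-11736 - 4686}{-2 + 2 i \sqrt{4442}} = \left(-10076\right) \left(- \frac{1}{37079}\right) + \frac{-11736 - 4686}{-2 + 2 i \sqrt{4442}} = \frac{10076}{37079} - \frac{16422}{-2 + 2 i \sqrt{4442}}$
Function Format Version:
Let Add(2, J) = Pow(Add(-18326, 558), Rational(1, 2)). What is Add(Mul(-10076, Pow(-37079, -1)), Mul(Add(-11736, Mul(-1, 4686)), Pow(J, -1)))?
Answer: Add(Rational(116407779, 54913999), Mul(Rational(2737, 1481), I, Pow(4442, Rational(1, 2)))) ≈ Add(2.1198, Mul(123.17, I))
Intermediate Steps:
J = Add(-2, Mul(2, I, Pow(4442, Rational(1, 2)))) (J = Add(-2, Pow(Add(-18326, 558), Rational(1, 2))) = Add(-2, Pow(-17768, Rational(1, 2))) = Add(-2, Mul(2, I, Pow(4442, Rational(1, 2)))) ≈ Add(-2.0000, Mul(133.30, I)))
Add(Mul(-10076, Pow(-37079, -1)), Mul(Add(-11736, Mul(-1, 4686)), Pow(J, -1))) = Add(Mul(-10076, Pow(-37079, -1)), Mul(Add(-11736, Mul(-1, 4686)), Pow(Add(-2, Mul(2, I, Pow(4442, Rational(1, 2)))), -1))) = Add(Mul(-10076, Rational(-1, 37079)), Mul(Add(-11736, -4686), Pow(Add(-2, Mul(2, I, Pow(4442, Rational(1, 2)))), -1))) = Add(Rational(10076, 37079), Mul(-16422, Pow(Add(-2, Mul(2, I, Pow(4442, Rational(1, 2)))), -1)))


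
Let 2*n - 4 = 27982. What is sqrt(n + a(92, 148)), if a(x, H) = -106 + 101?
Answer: 2*sqrt(3497) ≈ 118.27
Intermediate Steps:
n = 13993 (n = 2 + (1/2)*27982 = 2 + 13991 = 13993)
a(x, H) = -5
sqrt(n + a(92, 148)) = sqrt(13993 - 5) = sqrt(13988) = 2*sqrt(3497)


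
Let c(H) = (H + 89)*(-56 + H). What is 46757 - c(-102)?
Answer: 44703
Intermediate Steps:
c(H) = (-56 + H)*(89 + H) (c(H) = (89 + H)*(-56 + H) = (-56 + H)*(89 + H))
46757 - c(-102) = 46757 - (-4984 + (-102)² + 33*(-102)) = 46757 - (-4984 + 10404 - 3366) = 46757 - 1*2054 = 46757 - 2054 = 44703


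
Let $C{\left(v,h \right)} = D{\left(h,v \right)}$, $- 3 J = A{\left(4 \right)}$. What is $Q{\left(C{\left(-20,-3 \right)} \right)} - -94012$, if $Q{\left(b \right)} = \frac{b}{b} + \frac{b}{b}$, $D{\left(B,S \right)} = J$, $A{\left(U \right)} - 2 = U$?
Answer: $94014$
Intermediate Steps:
$A{\left(U \right)} = 2 + U$
$J = -2$ ($J = - \frac{2 + 4}{3} = \left(- \frac{1}{3}\right) 6 = -2$)
$D{\left(B,S \right)} = -2$
$C{\left(v,h \right)} = -2$
$Q{\left(b \right)} = 2$ ($Q{\left(b \right)} = 1 + 1 = 2$)
$Q{\left(C{\left(-20,-3 \right)} \right)} - -94012 = 2 - -94012 = 2 + 94012 = 94014$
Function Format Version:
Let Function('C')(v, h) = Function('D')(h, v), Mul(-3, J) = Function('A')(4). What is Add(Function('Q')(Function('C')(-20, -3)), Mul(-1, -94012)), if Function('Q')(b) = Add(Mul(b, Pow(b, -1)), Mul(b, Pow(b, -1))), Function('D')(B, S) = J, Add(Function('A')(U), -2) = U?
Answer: 94014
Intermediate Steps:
Function('A')(U) = Add(2, U)
J = -2 (J = Mul(Rational(-1, 3), Add(2, 4)) = Mul(Rational(-1, 3), 6) = -2)
Function('D')(B, S) = -2
Function('C')(v, h) = -2
Function('Q')(b) = 2 (Function('Q')(b) = Add(1, 1) = 2)
Add(Function('Q')(Function('C')(-20, -3)), Mul(-1, -94012)) = Add(2, Mul(-1, -94012)) = Add(2, 94012) = 94014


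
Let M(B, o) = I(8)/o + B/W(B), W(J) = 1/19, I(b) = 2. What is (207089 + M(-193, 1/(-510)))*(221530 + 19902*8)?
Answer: 77063751892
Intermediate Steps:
W(J) = 1/19
M(B, o) = 2/o + 19*B (M(B, o) = 2/o + B/(1/19) = 2/o + B*19 = 2/o + 19*B)
(207089 + M(-193, 1/(-510)))*(221530 + 19902*8) = (207089 + (2/(1/(-510)) + 19*(-193)))*(221530 + 19902*8) = (207089 + (2/(-1/510) - 3667))*(221530 + 159216) = (207089 + (2*(-510) - 3667))*380746 = (207089 + (-1020 - 3667))*380746 = (207089 - 4687)*380746 = 202402*380746 = 77063751892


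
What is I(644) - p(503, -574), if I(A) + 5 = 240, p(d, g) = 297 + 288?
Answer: -350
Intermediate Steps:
p(d, g) = 585
I(A) = 235 (I(A) = -5 + 240 = 235)
I(644) - p(503, -574) = 235 - 1*585 = 235 - 585 = -350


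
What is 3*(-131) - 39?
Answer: -432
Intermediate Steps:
3*(-131) - 39 = -393 - 39 = -432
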